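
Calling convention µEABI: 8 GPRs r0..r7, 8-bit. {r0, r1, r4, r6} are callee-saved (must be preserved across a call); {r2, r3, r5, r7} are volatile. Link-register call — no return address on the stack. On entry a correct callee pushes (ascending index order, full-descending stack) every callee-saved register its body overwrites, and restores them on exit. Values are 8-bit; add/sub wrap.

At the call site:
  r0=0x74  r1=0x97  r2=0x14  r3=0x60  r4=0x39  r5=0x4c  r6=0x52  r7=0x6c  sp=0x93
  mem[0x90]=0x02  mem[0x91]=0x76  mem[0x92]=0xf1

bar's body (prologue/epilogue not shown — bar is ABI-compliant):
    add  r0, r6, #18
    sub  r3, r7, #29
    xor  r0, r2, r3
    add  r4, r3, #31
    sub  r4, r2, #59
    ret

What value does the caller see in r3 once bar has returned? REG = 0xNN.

prologue: push r0 → mem[0x92]=0x74, sp=0x92
prologue: push r4 → mem[0x91]=0x39, sp=0x91
body[0] add  r0, r6, #18 → r0=0x64
body[1] sub  r3, r7, #29 → r3=0x4f
body[2] xor  r0, r2, r3 → r0=0x5b
body[3] add  r4, r3, #31 → r4=0x6e
body[4] sub  r4, r2, #59 → r4=0xd9
epilogue: pop r4=0x39, sp=0x92
epilogue: pop r0=0x74, sp=0x93
r3 is caller-saved → body value

REG = 0x4f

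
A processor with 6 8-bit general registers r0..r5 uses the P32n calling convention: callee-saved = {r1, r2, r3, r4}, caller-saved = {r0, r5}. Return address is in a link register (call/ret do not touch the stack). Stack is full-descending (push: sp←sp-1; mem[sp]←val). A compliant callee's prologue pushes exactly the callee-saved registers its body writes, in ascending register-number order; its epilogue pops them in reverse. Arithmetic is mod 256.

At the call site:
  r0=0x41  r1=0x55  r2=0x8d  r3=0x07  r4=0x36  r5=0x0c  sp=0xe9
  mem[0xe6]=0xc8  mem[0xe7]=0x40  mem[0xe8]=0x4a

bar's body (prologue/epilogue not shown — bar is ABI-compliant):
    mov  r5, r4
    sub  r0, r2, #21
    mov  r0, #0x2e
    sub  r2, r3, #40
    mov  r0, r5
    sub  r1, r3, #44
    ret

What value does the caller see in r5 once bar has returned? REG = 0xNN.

REG = 0x36

prologue: push r1 -> mem[0xe8]=0x55, sp=0xe8
prologue: push r2 -> mem[0xe7]=0x8d, sp=0xe7
body[0] mov  r5, r4 -> r5=0x36
body[1] sub  r0, r2, #21 -> r0=0x78
body[2] mov  r0, #0x2e -> r0=0x2e
body[3] sub  r2, r3, #40 -> r2=0xdf
body[4] mov  r0, r5 -> r0=0x36
body[5] sub  r1, r3, #44 -> r1=0xdb
epilogue: pop r2=0x8d, sp=0xe8
epilogue: pop r1=0x55, sp=0xe9
r5 is caller-saved -> body value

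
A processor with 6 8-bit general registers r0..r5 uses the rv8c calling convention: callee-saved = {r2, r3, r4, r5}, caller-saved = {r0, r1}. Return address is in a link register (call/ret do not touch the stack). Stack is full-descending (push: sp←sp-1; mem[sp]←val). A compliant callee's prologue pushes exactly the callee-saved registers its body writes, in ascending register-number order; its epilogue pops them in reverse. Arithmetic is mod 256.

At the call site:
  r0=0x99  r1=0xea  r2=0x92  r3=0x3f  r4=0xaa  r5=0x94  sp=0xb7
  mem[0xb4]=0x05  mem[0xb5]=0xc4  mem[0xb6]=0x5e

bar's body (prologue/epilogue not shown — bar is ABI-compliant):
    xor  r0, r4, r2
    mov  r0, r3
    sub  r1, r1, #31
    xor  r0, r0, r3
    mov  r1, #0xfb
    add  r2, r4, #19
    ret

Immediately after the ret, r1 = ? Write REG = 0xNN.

REG = 0xfb

prologue: push r2 -> mem[0xb6]=0x92, sp=0xb6
body[0] xor  r0, r4, r2 -> r0=0x38
body[1] mov  r0, r3 -> r0=0x3f
body[2] sub  r1, r1, #31 -> r1=0xcb
body[3] xor  r0, r0, r3 -> r0=0x00
body[4] mov  r1, #0xfb -> r1=0xfb
body[5] add  r2, r4, #19 -> r2=0xbd
epilogue: pop r2=0x92, sp=0xb7
r1 is caller-saved -> body value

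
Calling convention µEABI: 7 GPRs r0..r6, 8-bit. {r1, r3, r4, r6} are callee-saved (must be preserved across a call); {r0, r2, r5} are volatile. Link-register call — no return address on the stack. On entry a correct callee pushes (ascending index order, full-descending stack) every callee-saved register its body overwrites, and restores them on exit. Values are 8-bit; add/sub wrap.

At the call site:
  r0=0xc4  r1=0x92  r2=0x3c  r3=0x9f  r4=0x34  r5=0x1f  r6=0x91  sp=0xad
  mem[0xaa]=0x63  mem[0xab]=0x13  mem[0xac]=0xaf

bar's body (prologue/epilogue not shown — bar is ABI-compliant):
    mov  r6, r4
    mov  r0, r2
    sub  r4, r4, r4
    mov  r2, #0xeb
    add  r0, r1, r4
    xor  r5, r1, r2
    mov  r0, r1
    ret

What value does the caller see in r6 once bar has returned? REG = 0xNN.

prologue: push r4 -> mem[0xac]=0x34, sp=0xac
prologue: push r6 -> mem[0xab]=0x91, sp=0xab
body[0] mov  r6, r4 -> r6=0x34
body[1] mov  r0, r2 -> r0=0x3c
body[2] sub  r4, r4, r4 -> r4=0x00
body[3] mov  r2, #0xeb -> r2=0xeb
body[4] add  r0, r1, r4 -> r0=0x92
body[5] xor  r5, r1, r2 -> r5=0x79
body[6] mov  r0, r1 -> r0=0x92
epilogue: pop r6=0x91, sp=0xac
epilogue: pop r4=0x34, sp=0xad
r6 is callee-saved -> restored

REG = 0x91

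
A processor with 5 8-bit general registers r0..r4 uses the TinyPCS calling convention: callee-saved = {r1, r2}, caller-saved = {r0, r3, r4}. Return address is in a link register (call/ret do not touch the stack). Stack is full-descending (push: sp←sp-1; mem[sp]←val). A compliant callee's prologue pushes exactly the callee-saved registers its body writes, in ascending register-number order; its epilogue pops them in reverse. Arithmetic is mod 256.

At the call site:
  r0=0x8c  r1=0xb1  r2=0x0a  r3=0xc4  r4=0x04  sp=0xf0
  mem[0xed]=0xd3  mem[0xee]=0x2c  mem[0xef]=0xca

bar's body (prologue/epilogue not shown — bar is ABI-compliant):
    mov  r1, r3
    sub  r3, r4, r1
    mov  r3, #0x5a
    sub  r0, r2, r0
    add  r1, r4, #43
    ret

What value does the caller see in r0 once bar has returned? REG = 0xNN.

prologue: push r1 → mem[0xef]=0xb1, sp=0xef
body[0] mov  r1, r3 → r1=0xc4
body[1] sub  r3, r4, r1 → r3=0x40
body[2] mov  r3, #0x5a → r3=0x5a
body[3] sub  r0, r2, r0 → r0=0x7e
body[4] add  r1, r4, #43 → r1=0x2f
epilogue: pop r1=0xb1, sp=0xf0
r0 is caller-saved → body value

REG = 0x7e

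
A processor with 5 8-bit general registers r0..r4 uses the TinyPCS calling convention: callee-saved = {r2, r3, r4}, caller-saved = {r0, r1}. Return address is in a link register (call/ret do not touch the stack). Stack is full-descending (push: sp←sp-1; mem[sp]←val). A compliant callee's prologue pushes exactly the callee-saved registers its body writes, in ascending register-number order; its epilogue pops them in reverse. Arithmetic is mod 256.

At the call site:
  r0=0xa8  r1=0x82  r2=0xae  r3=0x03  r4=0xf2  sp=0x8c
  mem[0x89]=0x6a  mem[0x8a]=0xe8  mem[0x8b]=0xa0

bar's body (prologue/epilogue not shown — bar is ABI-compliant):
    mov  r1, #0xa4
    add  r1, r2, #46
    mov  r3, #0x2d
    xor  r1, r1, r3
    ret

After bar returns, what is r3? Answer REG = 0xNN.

prologue: push r3 → mem[0x8b]=0x03, sp=0x8b
body[0] mov  r1, #0xa4 → r1=0xa4
body[1] add  r1, r2, #46 → r1=0xdc
body[2] mov  r3, #0x2d → r3=0x2d
body[3] xor  r1, r1, r3 → r1=0xf1
epilogue: pop r3=0x03, sp=0x8c
r3 is callee-saved → restored

REG = 0x03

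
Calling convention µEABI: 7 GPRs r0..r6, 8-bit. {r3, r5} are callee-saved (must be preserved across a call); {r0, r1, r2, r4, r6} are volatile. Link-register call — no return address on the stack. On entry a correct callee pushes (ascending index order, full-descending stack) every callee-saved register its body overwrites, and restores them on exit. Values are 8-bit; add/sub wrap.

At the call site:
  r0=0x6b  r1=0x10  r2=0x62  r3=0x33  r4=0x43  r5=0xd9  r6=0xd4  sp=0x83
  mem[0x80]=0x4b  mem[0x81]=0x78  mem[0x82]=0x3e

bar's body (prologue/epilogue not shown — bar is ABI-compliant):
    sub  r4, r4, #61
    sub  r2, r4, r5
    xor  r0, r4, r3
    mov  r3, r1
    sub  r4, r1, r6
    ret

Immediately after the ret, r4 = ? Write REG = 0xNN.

prologue: push r3 → mem[0x82]=0x33, sp=0x82
body[0] sub  r4, r4, #61 → r4=0x06
body[1] sub  r2, r4, r5 → r2=0x2d
body[2] xor  r0, r4, r3 → r0=0x35
body[3] mov  r3, r1 → r3=0x10
body[4] sub  r4, r1, r6 → r4=0x3c
epilogue: pop r3=0x33, sp=0x83
r4 is caller-saved → body value

REG = 0x3c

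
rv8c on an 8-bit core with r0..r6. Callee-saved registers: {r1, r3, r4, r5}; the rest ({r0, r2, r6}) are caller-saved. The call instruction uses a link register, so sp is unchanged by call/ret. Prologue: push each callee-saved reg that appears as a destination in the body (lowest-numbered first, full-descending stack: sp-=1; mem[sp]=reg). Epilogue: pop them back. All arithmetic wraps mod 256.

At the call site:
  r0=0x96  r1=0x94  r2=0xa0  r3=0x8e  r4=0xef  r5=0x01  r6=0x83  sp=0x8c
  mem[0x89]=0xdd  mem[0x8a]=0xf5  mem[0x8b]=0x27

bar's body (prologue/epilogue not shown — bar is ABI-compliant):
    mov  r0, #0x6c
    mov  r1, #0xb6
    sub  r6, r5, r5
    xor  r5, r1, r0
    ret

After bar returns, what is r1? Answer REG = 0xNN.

REG = 0x94

prologue: push r1 -> mem[0x8b]=0x94, sp=0x8b
prologue: push r5 -> mem[0x8a]=0x01, sp=0x8a
body[0] mov  r0, #0x6c -> r0=0x6c
body[1] mov  r1, #0xb6 -> r1=0xb6
body[2] sub  r6, r5, r5 -> r6=0x00
body[3] xor  r5, r1, r0 -> r5=0xda
epilogue: pop r5=0x01, sp=0x8b
epilogue: pop r1=0x94, sp=0x8c
r1 is callee-saved -> restored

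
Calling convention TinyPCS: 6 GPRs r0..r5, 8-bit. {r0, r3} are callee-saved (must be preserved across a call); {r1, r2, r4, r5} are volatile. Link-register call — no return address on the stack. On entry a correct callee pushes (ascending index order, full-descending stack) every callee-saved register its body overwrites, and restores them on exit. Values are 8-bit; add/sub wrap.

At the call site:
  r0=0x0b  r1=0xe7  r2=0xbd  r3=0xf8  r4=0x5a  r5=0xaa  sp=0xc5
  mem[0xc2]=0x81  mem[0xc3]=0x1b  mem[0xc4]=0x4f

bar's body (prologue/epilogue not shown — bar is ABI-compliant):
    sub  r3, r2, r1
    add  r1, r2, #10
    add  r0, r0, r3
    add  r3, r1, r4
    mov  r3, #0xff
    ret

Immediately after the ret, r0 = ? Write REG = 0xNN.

prologue: push r0 → mem[0xc4]=0x0b, sp=0xc4
prologue: push r3 → mem[0xc3]=0xf8, sp=0xc3
body[0] sub  r3, r2, r1 → r3=0xd6
body[1] add  r1, r2, #10 → r1=0xc7
body[2] add  r0, r0, r3 → r0=0xe1
body[3] add  r3, r1, r4 → r3=0x21
body[4] mov  r3, #0xff → r3=0xff
epilogue: pop r3=0xf8, sp=0xc4
epilogue: pop r0=0x0b, sp=0xc5
r0 is callee-saved → restored

REG = 0x0b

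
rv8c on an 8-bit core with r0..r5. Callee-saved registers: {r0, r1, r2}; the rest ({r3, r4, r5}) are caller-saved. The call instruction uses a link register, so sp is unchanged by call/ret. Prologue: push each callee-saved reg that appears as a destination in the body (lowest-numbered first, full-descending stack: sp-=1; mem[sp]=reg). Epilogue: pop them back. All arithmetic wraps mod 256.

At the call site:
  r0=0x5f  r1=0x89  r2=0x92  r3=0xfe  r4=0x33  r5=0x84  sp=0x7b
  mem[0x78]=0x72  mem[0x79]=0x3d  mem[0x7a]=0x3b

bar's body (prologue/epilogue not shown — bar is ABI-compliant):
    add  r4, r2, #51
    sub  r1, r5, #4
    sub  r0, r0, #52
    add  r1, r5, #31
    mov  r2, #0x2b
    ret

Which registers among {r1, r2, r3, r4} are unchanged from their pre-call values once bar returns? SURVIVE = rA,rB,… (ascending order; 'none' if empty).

SURVIVE = r1,r2,r3

prologue: push r0 -> mem[0x7a]=0x5f, sp=0x7a
prologue: push r1 -> mem[0x79]=0x89, sp=0x79
prologue: push r2 -> mem[0x78]=0x92, sp=0x78
body[0] add  r4, r2, #51 -> r4=0xc5
body[1] sub  r1, r5, #4 -> r1=0x80
body[2] sub  r0, r0, #52 -> r0=0x2b
body[3] add  r1, r5, #31 -> r1=0xa3
body[4] mov  r2, #0x2b -> r2=0x2b
epilogue: pop r2=0x92, sp=0x79
epilogue: pop r1=0x89, sp=0x7a
epilogue: pop r0=0x5f, sp=0x7b
r1: callee-saved, written=True
r2: callee-saved, written=True
r3: caller-saved, written=False
r4: caller-saved, written=True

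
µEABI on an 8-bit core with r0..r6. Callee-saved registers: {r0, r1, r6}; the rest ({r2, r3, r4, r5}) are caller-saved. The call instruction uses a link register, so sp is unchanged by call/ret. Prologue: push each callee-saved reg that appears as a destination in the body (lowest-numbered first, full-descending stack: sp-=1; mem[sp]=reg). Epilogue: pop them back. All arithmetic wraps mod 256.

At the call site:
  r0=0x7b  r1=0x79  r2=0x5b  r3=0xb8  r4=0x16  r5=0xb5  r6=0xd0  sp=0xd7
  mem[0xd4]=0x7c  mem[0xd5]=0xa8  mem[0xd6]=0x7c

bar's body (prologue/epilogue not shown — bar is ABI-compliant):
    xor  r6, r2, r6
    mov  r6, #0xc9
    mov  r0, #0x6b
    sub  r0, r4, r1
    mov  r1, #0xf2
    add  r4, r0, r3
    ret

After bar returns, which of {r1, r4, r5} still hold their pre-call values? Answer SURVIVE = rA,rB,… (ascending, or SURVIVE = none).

prologue: push r0 -> mem[0xd6]=0x7b, sp=0xd6
prologue: push r1 -> mem[0xd5]=0x79, sp=0xd5
prologue: push r6 -> mem[0xd4]=0xd0, sp=0xd4
body[0] xor  r6, r2, r6 -> r6=0x8b
body[1] mov  r6, #0xc9 -> r6=0xc9
body[2] mov  r0, #0x6b -> r0=0x6b
body[3] sub  r0, r4, r1 -> r0=0x9d
body[4] mov  r1, #0xf2 -> r1=0xf2
body[5] add  r4, r0, r3 -> r4=0x55
epilogue: pop r6=0xd0, sp=0xd5
epilogue: pop r1=0x79, sp=0xd6
epilogue: pop r0=0x7b, sp=0xd7
r1: callee-saved, written=True
r4: caller-saved, written=True
r5: caller-saved, written=False

SURVIVE = r1,r5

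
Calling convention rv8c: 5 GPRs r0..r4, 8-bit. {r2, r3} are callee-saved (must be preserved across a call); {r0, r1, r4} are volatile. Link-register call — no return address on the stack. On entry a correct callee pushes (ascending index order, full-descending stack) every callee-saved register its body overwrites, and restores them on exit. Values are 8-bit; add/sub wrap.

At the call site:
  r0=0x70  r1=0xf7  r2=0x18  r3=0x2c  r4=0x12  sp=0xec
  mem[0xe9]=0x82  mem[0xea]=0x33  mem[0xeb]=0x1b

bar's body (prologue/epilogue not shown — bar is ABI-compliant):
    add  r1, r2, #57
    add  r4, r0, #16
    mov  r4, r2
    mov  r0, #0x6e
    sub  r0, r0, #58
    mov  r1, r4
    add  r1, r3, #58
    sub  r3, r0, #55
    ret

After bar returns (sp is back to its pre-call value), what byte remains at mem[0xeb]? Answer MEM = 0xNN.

prologue: push r3 → mem[0xeb]=0x2c, sp=0xeb
body[0] add  r1, r2, #57 → r1=0x51
body[1] add  r4, r0, #16 → r4=0x80
body[2] mov  r4, r2 → r4=0x18
body[3] mov  r0, #0x6e → r0=0x6e
body[4] sub  r0, r0, #58 → r0=0x34
body[5] mov  r1, r4 → r1=0x18
body[6] add  r1, r3, #58 → r1=0x66
body[7] sub  r3, r0, #55 → r3=0xfd
epilogue: pop r3=0x2c, sp=0xec
prologue pushed ['r3'] at ['0xeb']

MEM = 0x2c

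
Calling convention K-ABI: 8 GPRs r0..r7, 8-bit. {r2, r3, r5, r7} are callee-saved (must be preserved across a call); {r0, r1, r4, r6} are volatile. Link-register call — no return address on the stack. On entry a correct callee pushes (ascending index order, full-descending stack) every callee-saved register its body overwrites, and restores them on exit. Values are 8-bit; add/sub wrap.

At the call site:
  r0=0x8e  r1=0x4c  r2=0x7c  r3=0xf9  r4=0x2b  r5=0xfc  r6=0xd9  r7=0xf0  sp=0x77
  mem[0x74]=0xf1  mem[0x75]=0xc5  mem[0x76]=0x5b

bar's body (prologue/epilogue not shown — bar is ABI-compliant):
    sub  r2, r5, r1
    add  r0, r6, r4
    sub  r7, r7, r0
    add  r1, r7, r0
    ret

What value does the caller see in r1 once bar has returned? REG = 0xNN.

prologue: push r2 -> mem[0x76]=0x7c, sp=0x76
prologue: push r7 -> mem[0x75]=0xf0, sp=0x75
body[0] sub  r2, r5, r1 -> r2=0xb0
body[1] add  r0, r6, r4 -> r0=0x04
body[2] sub  r7, r7, r0 -> r7=0xec
body[3] add  r1, r7, r0 -> r1=0xf0
epilogue: pop r7=0xf0, sp=0x76
epilogue: pop r2=0x7c, sp=0x77
r1 is caller-saved -> body value

REG = 0xf0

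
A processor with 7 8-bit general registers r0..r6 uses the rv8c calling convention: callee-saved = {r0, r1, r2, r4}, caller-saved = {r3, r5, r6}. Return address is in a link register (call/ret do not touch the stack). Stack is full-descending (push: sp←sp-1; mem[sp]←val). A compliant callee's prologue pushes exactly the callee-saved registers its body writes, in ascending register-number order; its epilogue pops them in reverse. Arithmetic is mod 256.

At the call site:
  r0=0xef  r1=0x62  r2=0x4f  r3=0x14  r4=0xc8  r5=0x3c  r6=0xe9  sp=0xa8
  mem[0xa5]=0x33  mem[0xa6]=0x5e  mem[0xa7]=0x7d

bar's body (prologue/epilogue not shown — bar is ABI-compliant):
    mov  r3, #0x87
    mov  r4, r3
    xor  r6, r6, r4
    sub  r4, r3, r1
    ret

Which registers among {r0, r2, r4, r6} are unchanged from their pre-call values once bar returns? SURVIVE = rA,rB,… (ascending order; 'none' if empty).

SURVIVE = r0,r2,r4

prologue: push r4 → mem[0xa7]=0xc8, sp=0xa7
body[0] mov  r3, #0x87 → r3=0x87
body[1] mov  r4, r3 → r4=0x87
body[2] xor  r6, r6, r4 → r6=0x6e
body[3] sub  r4, r3, r1 → r4=0x25
epilogue: pop r4=0xc8, sp=0xa8
r0: callee-saved, written=False
r2: callee-saved, written=False
r4: callee-saved, written=True
r6: caller-saved, written=True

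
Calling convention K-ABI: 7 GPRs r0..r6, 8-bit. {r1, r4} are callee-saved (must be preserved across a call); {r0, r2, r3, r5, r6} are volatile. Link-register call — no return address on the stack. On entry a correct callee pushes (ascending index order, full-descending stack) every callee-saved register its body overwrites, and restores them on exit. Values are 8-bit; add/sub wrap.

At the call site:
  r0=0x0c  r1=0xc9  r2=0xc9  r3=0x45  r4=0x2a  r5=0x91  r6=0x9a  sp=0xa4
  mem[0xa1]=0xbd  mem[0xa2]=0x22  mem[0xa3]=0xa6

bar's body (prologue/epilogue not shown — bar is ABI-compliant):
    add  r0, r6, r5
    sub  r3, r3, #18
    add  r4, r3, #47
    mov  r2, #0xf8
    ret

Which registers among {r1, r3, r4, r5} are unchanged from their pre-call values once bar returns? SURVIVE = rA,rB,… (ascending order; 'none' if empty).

prologue: push r4 → mem[0xa3]=0x2a, sp=0xa3
body[0] add  r0, r6, r5 → r0=0x2b
body[1] sub  r3, r3, #18 → r3=0x33
body[2] add  r4, r3, #47 → r4=0x62
body[3] mov  r2, #0xf8 → r2=0xf8
epilogue: pop r4=0x2a, sp=0xa4
r1: callee-saved, written=False
r3: caller-saved, written=True
r4: callee-saved, written=True
r5: caller-saved, written=False

SURVIVE = r1,r4,r5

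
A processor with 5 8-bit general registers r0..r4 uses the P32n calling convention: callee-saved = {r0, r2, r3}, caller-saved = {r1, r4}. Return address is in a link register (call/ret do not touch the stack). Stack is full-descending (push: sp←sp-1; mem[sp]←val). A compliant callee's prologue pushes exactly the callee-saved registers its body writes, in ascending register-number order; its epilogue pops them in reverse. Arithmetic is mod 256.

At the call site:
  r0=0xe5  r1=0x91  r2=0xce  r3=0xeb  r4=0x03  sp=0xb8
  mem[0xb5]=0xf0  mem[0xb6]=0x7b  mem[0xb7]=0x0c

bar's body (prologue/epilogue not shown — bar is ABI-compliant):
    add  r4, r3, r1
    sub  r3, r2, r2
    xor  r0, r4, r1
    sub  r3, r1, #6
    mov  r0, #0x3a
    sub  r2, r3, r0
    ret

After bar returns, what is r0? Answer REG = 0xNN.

REG = 0xe5

prologue: push r0 → mem[0xb7]=0xe5, sp=0xb7
prologue: push r2 → mem[0xb6]=0xce, sp=0xb6
prologue: push r3 → mem[0xb5]=0xeb, sp=0xb5
body[0] add  r4, r3, r1 → r4=0x7c
body[1] sub  r3, r2, r2 → r3=0x00
body[2] xor  r0, r4, r1 → r0=0xed
body[3] sub  r3, r1, #6 → r3=0x8b
body[4] mov  r0, #0x3a → r0=0x3a
body[5] sub  r2, r3, r0 → r2=0x51
epilogue: pop r3=0xeb, sp=0xb6
epilogue: pop r2=0xce, sp=0xb7
epilogue: pop r0=0xe5, sp=0xb8
r0 is callee-saved → restored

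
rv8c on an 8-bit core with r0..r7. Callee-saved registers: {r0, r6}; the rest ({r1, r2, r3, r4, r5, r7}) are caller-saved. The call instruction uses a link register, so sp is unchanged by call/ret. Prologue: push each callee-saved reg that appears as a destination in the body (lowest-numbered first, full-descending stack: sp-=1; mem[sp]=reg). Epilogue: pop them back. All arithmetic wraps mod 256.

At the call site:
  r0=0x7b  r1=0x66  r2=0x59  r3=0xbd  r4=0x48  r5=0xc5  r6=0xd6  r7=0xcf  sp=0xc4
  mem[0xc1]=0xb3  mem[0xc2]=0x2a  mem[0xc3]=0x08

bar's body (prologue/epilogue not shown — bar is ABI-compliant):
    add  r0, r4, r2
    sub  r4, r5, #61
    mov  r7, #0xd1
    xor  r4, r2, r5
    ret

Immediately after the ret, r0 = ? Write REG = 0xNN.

REG = 0x7b

prologue: push r0 → mem[0xc3]=0x7b, sp=0xc3
body[0] add  r0, r4, r2 → r0=0xa1
body[1] sub  r4, r5, #61 → r4=0x88
body[2] mov  r7, #0xd1 → r7=0xd1
body[3] xor  r4, r2, r5 → r4=0x9c
epilogue: pop r0=0x7b, sp=0xc4
r0 is callee-saved → restored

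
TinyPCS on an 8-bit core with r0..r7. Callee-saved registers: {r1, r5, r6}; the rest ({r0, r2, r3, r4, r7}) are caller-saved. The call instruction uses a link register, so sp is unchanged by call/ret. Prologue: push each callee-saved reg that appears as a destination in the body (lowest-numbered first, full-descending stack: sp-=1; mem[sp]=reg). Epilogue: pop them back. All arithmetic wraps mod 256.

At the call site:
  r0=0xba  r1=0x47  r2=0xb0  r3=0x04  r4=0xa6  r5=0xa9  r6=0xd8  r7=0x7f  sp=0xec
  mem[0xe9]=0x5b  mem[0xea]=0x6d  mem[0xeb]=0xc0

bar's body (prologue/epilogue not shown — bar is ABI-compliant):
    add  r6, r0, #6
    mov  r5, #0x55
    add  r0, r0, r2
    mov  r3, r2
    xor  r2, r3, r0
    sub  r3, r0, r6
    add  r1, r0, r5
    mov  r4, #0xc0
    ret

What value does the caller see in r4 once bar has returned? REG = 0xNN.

prologue: push r1 -> mem[0xeb]=0x47, sp=0xeb
prologue: push r5 -> mem[0xea]=0xa9, sp=0xea
prologue: push r6 -> mem[0xe9]=0xd8, sp=0xe9
body[0] add  r6, r0, #6 -> r6=0xc0
body[1] mov  r5, #0x55 -> r5=0x55
body[2] add  r0, r0, r2 -> r0=0x6a
body[3] mov  r3, r2 -> r3=0xb0
body[4] xor  r2, r3, r0 -> r2=0xda
body[5] sub  r3, r0, r6 -> r3=0xaa
body[6] add  r1, r0, r5 -> r1=0xbf
body[7] mov  r4, #0xc0 -> r4=0xc0
epilogue: pop r6=0xd8, sp=0xea
epilogue: pop r5=0xa9, sp=0xeb
epilogue: pop r1=0x47, sp=0xec
r4 is caller-saved -> body value

REG = 0xc0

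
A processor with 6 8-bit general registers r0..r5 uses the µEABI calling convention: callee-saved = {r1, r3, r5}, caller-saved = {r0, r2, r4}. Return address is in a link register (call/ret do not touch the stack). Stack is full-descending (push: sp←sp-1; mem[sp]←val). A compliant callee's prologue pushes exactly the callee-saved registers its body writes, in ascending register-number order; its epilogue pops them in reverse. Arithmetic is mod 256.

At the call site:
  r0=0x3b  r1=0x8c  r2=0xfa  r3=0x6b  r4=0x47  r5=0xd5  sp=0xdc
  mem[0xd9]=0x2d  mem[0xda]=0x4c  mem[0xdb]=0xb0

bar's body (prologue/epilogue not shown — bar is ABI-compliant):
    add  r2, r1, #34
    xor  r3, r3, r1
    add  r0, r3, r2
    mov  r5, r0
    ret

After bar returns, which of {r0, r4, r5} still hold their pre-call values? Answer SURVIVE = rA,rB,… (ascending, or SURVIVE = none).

SURVIVE = r4,r5

prologue: push r3 -> mem[0xdb]=0x6b, sp=0xdb
prologue: push r5 -> mem[0xda]=0xd5, sp=0xda
body[0] add  r2, r1, #34 -> r2=0xae
body[1] xor  r3, r3, r1 -> r3=0xe7
body[2] add  r0, r3, r2 -> r0=0x95
body[3] mov  r5, r0 -> r5=0x95
epilogue: pop r5=0xd5, sp=0xdb
epilogue: pop r3=0x6b, sp=0xdc
r0: caller-saved, written=True
r4: caller-saved, written=False
r5: callee-saved, written=True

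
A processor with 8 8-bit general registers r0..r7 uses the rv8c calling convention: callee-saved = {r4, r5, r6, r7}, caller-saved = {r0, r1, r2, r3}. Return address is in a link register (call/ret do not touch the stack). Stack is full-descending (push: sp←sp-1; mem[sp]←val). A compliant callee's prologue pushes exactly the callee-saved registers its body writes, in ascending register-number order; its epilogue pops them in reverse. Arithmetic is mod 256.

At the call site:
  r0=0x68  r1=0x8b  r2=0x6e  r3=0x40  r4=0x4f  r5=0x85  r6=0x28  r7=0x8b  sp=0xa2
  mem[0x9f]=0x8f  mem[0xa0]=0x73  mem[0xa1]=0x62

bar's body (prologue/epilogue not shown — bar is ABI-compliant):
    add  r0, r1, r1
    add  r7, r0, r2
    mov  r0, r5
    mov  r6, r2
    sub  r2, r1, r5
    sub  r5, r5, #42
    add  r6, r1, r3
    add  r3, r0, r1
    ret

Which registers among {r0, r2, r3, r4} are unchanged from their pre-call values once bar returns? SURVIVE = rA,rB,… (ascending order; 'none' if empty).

prologue: push r5 -> mem[0xa1]=0x85, sp=0xa1
prologue: push r6 -> mem[0xa0]=0x28, sp=0xa0
prologue: push r7 -> mem[0x9f]=0x8b, sp=0x9f
body[0] add  r0, r1, r1 -> r0=0x16
body[1] add  r7, r0, r2 -> r7=0x84
body[2] mov  r0, r5 -> r0=0x85
body[3] mov  r6, r2 -> r6=0x6e
body[4] sub  r2, r1, r5 -> r2=0x06
body[5] sub  r5, r5, #42 -> r5=0x5b
body[6] add  r6, r1, r3 -> r6=0xcb
body[7] add  r3, r0, r1 -> r3=0x10
epilogue: pop r7=0x8b, sp=0xa0
epilogue: pop r6=0x28, sp=0xa1
epilogue: pop r5=0x85, sp=0xa2
r0: caller-saved, written=True
r2: caller-saved, written=True
r3: caller-saved, written=True
r4: callee-saved, written=False

SURVIVE = r4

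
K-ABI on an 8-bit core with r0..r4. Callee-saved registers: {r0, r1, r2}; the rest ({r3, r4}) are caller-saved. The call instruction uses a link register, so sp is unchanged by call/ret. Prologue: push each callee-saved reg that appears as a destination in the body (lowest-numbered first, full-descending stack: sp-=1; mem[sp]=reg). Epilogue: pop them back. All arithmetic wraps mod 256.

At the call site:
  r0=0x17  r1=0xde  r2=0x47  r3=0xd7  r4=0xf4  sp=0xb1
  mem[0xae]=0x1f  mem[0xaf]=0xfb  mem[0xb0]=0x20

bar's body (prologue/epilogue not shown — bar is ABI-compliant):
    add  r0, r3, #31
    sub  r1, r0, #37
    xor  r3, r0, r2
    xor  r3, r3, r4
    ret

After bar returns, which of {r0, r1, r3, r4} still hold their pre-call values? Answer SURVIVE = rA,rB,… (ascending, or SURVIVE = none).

prologue: push r0 -> mem[0xb0]=0x17, sp=0xb0
prologue: push r1 -> mem[0xaf]=0xde, sp=0xaf
body[0] add  r0, r3, #31 -> r0=0xf6
body[1] sub  r1, r0, #37 -> r1=0xd1
body[2] xor  r3, r0, r2 -> r3=0xb1
body[3] xor  r3, r3, r4 -> r3=0x45
epilogue: pop r1=0xde, sp=0xb0
epilogue: pop r0=0x17, sp=0xb1
r0: callee-saved, written=True
r1: callee-saved, written=True
r3: caller-saved, written=True
r4: caller-saved, written=False

SURVIVE = r0,r1,r4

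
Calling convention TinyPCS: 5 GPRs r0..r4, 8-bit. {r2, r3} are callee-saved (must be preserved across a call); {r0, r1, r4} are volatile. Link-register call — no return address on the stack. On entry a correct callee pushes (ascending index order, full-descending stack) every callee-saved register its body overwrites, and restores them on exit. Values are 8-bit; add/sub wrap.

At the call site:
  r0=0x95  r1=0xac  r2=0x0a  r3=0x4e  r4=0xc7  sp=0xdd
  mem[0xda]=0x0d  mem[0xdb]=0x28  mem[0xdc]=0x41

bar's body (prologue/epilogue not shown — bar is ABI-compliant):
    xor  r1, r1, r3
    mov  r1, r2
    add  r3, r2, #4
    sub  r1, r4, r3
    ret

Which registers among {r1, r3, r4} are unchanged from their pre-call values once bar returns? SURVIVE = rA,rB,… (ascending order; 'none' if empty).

SURVIVE = r3,r4

prologue: push r3 -> mem[0xdc]=0x4e, sp=0xdc
body[0] xor  r1, r1, r3 -> r1=0xe2
body[1] mov  r1, r2 -> r1=0x0a
body[2] add  r3, r2, #4 -> r3=0x0e
body[3] sub  r1, r4, r3 -> r1=0xb9
epilogue: pop r3=0x4e, sp=0xdd
r1: caller-saved, written=True
r3: callee-saved, written=True
r4: caller-saved, written=False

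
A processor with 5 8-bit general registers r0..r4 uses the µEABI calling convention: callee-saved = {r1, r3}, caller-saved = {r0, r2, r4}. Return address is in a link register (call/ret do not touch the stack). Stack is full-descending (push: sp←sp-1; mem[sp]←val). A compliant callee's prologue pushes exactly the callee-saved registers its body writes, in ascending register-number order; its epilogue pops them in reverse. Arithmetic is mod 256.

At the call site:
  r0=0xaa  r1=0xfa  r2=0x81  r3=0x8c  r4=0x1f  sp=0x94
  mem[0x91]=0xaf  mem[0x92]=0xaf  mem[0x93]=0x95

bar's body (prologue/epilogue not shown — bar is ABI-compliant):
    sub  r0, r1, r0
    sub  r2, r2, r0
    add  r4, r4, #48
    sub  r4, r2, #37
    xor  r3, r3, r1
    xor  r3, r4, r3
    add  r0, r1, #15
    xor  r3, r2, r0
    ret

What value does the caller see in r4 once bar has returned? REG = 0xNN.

REG = 0x0c

prologue: push r3 -> mem[0x93]=0x8c, sp=0x93
body[0] sub  r0, r1, r0 -> r0=0x50
body[1] sub  r2, r2, r0 -> r2=0x31
body[2] add  r4, r4, #48 -> r4=0x4f
body[3] sub  r4, r2, #37 -> r4=0x0c
body[4] xor  r3, r3, r1 -> r3=0x76
body[5] xor  r3, r4, r3 -> r3=0x7a
body[6] add  r0, r1, #15 -> r0=0x09
body[7] xor  r3, r2, r0 -> r3=0x38
epilogue: pop r3=0x8c, sp=0x94
r4 is caller-saved -> body value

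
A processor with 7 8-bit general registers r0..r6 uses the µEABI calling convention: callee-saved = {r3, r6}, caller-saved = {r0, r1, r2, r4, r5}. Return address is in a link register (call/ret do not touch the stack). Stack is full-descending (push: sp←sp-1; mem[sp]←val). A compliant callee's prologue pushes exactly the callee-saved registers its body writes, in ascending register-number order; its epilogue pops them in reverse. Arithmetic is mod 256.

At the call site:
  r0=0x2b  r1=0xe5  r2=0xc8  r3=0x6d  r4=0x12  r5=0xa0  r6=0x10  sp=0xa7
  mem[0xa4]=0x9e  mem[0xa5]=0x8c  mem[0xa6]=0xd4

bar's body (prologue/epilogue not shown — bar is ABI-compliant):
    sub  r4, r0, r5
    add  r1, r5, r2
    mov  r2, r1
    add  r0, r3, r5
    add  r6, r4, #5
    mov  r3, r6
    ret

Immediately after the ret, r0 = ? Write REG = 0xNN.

REG = 0x0d

prologue: push r3 → mem[0xa6]=0x6d, sp=0xa6
prologue: push r6 → mem[0xa5]=0x10, sp=0xa5
body[0] sub  r4, r0, r5 → r4=0x8b
body[1] add  r1, r5, r2 → r1=0x68
body[2] mov  r2, r1 → r2=0x68
body[3] add  r0, r3, r5 → r0=0x0d
body[4] add  r6, r4, #5 → r6=0x90
body[5] mov  r3, r6 → r3=0x90
epilogue: pop r6=0x10, sp=0xa6
epilogue: pop r3=0x6d, sp=0xa7
r0 is caller-saved → body value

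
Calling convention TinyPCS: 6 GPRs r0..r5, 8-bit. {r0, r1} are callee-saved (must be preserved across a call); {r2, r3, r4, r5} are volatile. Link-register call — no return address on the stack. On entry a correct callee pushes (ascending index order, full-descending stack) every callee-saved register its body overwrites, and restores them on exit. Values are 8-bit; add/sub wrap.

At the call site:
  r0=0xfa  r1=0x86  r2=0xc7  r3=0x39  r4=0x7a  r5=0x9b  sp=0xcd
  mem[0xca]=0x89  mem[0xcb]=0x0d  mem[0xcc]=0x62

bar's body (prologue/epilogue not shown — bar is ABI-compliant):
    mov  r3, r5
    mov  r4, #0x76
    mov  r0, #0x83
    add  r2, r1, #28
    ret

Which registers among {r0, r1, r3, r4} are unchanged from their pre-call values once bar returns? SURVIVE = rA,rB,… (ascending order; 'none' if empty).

SURVIVE = r0,r1

prologue: push r0 → mem[0xcc]=0xfa, sp=0xcc
body[0] mov  r3, r5 → r3=0x9b
body[1] mov  r4, #0x76 → r4=0x76
body[2] mov  r0, #0x83 → r0=0x83
body[3] add  r2, r1, #28 → r2=0xa2
epilogue: pop r0=0xfa, sp=0xcd
r0: callee-saved, written=True
r1: callee-saved, written=False
r3: caller-saved, written=True
r4: caller-saved, written=True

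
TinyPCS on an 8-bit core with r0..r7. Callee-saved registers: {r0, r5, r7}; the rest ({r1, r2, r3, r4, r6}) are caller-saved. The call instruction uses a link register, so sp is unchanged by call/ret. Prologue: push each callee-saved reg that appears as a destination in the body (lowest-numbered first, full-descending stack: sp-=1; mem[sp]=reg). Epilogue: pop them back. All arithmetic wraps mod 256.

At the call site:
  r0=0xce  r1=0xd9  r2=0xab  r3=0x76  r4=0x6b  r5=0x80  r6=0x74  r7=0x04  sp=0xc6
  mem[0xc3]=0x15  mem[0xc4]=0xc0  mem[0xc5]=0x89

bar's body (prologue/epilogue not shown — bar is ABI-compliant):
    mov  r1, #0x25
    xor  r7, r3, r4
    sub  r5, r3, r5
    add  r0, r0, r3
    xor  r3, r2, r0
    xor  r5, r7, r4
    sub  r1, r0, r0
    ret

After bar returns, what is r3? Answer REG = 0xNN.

REG = 0xef

prologue: push r0 -> mem[0xc5]=0xce, sp=0xc5
prologue: push r5 -> mem[0xc4]=0x80, sp=0xc4
prologue: push r7 -> mem[0xc3]=0x04, sp=0xc3
body[0] mov  r1, #0x25 -> r1=0x25
body[1] xor  r7, r3, r4 -> r7=0x1d
body[2] sub  r5, r3, r5 -> r5=0xf6
body[3] add  r0, r0, r3 -> r0=0x44
body[4] xor  r3, r2, r0 -> r3=0xef
body[5] xor  r5, r7, r4 -> r5=0x76
body[6] sub  r1, r0, r0 -> r1=0x00
epilogue: pop r7=0x04, sp=0xc4
epilogue: pop r5=0x80, sp=0xc5
epilogue: pop r0=0xce, sp=0xc6
r3 is caller-saved -> body value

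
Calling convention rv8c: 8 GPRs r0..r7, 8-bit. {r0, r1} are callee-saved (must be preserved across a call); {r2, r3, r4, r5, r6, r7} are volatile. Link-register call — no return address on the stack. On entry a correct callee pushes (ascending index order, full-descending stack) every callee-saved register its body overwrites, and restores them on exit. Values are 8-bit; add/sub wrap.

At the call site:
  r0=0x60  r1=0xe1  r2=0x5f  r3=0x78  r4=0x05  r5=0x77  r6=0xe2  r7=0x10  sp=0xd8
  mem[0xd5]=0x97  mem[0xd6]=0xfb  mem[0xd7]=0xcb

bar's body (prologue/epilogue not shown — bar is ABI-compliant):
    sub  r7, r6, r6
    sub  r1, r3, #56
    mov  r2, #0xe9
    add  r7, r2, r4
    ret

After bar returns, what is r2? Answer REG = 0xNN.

REG = 0xe9

prologue: push r1 -> mem[0xd7]=0xe1, sp=0xd7
body[0] sub  r7, r6, r6 -> r7=0x00
body[1] sub  r1, r3, #56 -> r1=0x40
body[2] mov  r2, #0xe9 -> r2=0xe9
body[3] add  r7, r2, r4 -> r7=0xee
epilogue: pop r1=0xe1, sp=0xd8
r2 is caller-saved -> body value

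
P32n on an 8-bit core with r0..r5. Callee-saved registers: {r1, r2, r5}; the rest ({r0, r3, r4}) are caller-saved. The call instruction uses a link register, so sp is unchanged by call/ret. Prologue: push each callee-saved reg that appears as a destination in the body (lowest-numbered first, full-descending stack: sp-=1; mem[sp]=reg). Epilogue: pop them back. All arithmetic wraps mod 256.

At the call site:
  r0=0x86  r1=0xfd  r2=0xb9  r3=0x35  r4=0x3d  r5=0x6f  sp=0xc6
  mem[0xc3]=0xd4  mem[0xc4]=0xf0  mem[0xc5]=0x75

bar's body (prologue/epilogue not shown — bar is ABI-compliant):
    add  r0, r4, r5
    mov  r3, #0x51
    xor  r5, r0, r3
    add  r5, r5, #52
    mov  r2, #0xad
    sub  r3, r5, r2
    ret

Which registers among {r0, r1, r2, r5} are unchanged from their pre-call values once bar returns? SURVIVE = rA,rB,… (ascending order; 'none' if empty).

prologue: push r2 -> mem[0xc5]=0xb9, sp=0xc5
prologue: push r5 -> mem[0xc4]=0x6f, sp=0xc4
body[0] add  r0, r4, r5 -> r0=0xac
body[1] mov  r3, #0x51 -> r3=0x51
body[2] xor  r5, r0, r3 -> r5=0xfd
body[3] add  r5, r5, #52 -> r5=0x31
body[4] mov  r2, #0xad -> r2=0xad
body[5] sub  r3, r5, r2 -> r3=0x84
epilogue: pop r5=0x6f, sp=0xc5
epilogue: pop r2=0xb9, sp=0xc6
r0: caller-saved, written=True
r1: callee-saved, written=False
r2: callee-saved, written=True
r5: callee-saved, written=True

SURVIVE = r1,r2,r5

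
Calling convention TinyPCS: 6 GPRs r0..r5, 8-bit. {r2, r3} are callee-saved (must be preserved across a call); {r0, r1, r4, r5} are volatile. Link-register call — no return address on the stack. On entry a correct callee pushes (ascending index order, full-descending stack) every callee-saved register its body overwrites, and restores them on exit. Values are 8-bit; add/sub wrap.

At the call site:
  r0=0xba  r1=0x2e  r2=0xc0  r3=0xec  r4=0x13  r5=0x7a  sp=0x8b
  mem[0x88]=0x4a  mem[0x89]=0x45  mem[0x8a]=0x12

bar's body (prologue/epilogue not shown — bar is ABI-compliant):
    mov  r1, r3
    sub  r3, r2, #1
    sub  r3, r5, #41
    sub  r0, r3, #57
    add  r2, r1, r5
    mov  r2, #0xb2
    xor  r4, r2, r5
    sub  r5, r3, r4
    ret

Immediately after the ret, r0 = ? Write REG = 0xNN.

REG = 0x18

prologue: push r2 -> mem[0x8a]=0xc0, sp=0x8a
prologue: push r3 -> mem[0x89]=0xec, sp=0x89
body[0] mov  r1, r3 -> r1=0xec
body[1] sub  r3, r2, #1 -> r3=0xbf
body[2] sub  r3, r5, #41 -> r3=0x51
body[3] sub  r0, r3, #57 -> r0=0x18
body[4] add  r2, r1, r5 -> r2=0x66
body[5] mov  r2, #0xb2 -> r2=0xb2
body[6] xor  r4, r2, r5 -> r4=0xc8
body[7] sub  r5, r3, r4 -> r5=0x89
epilogue: pop r3=0xec, sp=0x8a
epilogue: pop r2=0xc0, sp=0x8b
r0 is caller-saved -> body value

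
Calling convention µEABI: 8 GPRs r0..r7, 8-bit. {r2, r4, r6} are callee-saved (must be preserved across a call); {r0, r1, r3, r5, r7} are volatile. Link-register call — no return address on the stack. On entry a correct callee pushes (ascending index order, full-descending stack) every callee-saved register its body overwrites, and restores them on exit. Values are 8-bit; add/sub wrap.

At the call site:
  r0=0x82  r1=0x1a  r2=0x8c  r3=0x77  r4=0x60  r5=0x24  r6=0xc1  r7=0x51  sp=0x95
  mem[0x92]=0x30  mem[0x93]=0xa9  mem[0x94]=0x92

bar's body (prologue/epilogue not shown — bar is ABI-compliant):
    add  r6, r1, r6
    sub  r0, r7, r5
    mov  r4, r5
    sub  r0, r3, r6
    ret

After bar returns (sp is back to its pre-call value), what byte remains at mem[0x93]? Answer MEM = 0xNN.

MEM = 0xc1

prologue: push r4 → mem[0x94]=0x60, sp=0x94
prologue: push r6 → mem[0x93]=0xc1, sp=0x93
body[0] add  r6, r1, r6 → r6=0xdb
body[1] sub  r0, r7, r5 → r0=0x2d
body[2] mov  r4, r5 → r4=0x24
body[3] sub  r0, r3, r6 → r0=0x9c
epilogue: pop r6=0xc1, sp=0x94
epilogue: pop r4=0x60, sp=0x95
prologue pushed ['r4', 'r6'] at ['0x94', '0x93']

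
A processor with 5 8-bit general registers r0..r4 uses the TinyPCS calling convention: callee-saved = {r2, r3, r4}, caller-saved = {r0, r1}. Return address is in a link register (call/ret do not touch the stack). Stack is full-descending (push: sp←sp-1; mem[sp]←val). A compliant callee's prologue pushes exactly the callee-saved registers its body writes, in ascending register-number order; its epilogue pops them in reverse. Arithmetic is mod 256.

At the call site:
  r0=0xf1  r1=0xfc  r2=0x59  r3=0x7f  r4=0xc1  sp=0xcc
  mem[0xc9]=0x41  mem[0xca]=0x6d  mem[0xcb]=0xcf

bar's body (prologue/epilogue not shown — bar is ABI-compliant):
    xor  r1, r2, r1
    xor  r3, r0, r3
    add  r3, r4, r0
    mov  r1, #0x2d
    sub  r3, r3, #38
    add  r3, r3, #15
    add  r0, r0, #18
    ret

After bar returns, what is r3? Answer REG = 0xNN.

prologue: push r3 -> mem[0xcb]=0x7f, sp=0xcb
body[0] xor  r1, r2, r1 -> r1=0xa5
body[1] xor  r3, r0, r3 -> r3=0x8e
body[2] add  r3, r4, r0 -> r3=0xb2
body[3] mov  r1, #0x2d -> r1=0x2d
body[4] sub  r3, r3, #38 -> r3=0x8c
body[5] add  r3, r3, #15 -> r3=0x9b
body[6] add  r0, r0, #18 -> r0=0x03
epilogue: pop r3=0x7f, sp=0xcc
r3 is callee-saved -> restored

REG = 0x7f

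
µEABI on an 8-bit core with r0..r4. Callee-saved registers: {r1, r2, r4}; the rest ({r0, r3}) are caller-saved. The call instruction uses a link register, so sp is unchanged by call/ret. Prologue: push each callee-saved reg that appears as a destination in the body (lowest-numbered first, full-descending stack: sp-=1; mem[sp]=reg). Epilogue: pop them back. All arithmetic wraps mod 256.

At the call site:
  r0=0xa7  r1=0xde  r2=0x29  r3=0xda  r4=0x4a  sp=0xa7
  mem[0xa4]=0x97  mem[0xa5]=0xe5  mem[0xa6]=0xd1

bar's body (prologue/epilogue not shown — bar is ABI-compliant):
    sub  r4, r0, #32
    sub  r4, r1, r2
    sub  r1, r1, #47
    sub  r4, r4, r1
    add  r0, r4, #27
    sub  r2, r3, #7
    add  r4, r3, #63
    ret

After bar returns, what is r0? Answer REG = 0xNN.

prologue: push r1 -> mem[0xa6]=0xde, sp=0xa6
prologue: push r2 -> mem[0xa5]=0x29, sp=0xa5
prologue: push r4 -> mem[0xa4]=0x4a, sp=0xa4
body[0] sub  r4, r0, #32 -> r4=0x87
body[1] sub  r4, r1, r2 -> r4=0xb5
body[2] sub  r1, r1, #47 -> r1=0xaf
body[3] sub  r4, r4, r1 -> r4=0x06
body[4] add  r0, r4, #27 -> r0=0x21
body[5] sub  r2, r3, #7 -> r2=0xd3
body[6] add  r4, r3, #63 -> r4=0x19
epilogue: pop r4=0x4a, sp=0xa5
epilogue: pop r2=0x29, sp=0xa6
epilogue: pop r1=0xde, sp=0xa7
r0 is caller-saved -> body value

REG = 0x21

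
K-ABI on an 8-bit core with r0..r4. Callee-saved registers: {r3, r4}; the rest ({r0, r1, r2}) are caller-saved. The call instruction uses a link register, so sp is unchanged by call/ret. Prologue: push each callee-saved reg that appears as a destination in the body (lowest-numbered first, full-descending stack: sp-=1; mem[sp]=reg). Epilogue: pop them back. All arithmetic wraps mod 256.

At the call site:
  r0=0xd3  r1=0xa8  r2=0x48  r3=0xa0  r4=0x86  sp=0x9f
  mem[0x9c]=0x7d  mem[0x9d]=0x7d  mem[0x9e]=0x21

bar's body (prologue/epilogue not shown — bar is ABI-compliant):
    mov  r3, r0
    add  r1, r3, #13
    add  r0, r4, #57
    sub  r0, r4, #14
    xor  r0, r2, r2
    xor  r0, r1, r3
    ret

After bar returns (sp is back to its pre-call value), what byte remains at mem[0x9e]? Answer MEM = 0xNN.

MEM = 0xa0

prologue: push r3 → mem[0x9e]=0xa0, sp=0x9e
body[0] mov  r3, r0 → r3=0xd3
body[1] add  r1, r3, #13 → r1=0xe0
body[2] add  r0, r4, #57 → r0=0xbf
body[3] sub  r0, r4, #14 → r0=0x78
body[4] xor  r0, r2, r2 → r0=0x00
body[5] xor  r0, r1, r3 → r0=0x33
epilogue: pop r3=0xa0, sp=0x9f
prologue pushed ['r3'] at ['0x9e']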